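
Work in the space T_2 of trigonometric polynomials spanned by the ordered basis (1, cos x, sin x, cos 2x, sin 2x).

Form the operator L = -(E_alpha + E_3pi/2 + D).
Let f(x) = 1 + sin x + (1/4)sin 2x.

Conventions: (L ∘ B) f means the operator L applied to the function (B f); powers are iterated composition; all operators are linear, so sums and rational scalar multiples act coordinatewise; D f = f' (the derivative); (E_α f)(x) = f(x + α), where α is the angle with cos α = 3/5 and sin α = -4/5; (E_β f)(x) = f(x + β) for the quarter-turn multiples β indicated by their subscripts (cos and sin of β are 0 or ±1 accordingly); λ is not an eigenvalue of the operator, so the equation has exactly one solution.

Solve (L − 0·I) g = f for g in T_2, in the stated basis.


the result is g(x) = -1/2 - (4/5)cos x - (3/5)sin x + (13/136)cos 2x + (2/17)sin 2x

write g with unknown coordinates in the stated basis and equate coefficients in (L − 0·I) g = f
solving from the highest basis element down gives g = -1/2 - (4/5)cos x - (3/5)sin x + (13/136)cos 2x + (2/17)sin 2x
check: L g = 1 + sin x + (1/4)sin 2x
so L g − 0·g = 1 + sin x + (1/4)sin 2x = f ✓


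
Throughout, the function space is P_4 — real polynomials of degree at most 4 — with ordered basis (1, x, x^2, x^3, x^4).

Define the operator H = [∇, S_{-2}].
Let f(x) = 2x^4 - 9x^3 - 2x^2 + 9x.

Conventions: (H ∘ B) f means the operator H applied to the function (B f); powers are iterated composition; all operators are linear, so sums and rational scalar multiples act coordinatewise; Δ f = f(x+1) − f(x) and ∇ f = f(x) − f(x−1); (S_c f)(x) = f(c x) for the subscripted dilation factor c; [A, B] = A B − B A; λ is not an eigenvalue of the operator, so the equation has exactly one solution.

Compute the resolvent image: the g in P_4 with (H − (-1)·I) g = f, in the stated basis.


the result is g(x) = 2x^4 - 201x^3 - 7094x^2 + 88611x + 242772

write g with unknown coordinates in the stated basis and equate coefficients in (H − (-1)·I) g = f
solving from the highest basis element down gives g = 2x^4 - 201x^3 - 7094x^2 + 88611x + 242772
check: H g = 192x^3 + 7092x^2 - 88602x - 242772
so H g − (-1)·g = 2x^4 - 9x^3 - 2x^2 + 9x = f ✓


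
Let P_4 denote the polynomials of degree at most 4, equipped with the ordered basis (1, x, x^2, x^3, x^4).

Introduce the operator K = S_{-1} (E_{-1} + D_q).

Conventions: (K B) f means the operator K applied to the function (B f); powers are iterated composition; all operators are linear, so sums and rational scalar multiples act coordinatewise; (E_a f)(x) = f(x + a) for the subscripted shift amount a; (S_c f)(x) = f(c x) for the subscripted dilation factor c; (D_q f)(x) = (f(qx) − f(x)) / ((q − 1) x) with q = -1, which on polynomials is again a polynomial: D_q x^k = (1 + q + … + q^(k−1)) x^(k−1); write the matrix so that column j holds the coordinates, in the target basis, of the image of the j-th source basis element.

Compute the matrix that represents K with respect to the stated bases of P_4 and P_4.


the matrix is [[1, 0, 1, -1, 1]; [0, -1, 2, -3, 4]; [0, 0, 1, -2, 6]; [0, 0, 0, -1, 4]; [0, 0, 0, 0, 1]] (rows listed top to bottom)

image of 1: 1
image of x: -x
image of x^2: x^2 + 2x + 1
image of x^3: -x^3 - 2x^2 - 3x - 1
image of x^4: x^4 + 4x^3 + 6x^2 + 4x + 1
each image's coordinates form column j of the matrix


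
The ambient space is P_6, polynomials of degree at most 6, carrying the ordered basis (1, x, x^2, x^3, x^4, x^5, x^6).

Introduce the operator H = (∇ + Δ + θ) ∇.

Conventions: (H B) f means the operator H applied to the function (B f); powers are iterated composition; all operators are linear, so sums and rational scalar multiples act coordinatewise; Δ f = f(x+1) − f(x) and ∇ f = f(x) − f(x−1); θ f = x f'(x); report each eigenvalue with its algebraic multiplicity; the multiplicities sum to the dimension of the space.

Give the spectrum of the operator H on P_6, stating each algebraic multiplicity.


λ = 0 (multiplicity 7)

image of 1: 0
image of x: 0
image of x^2: 2x + 4
image of x^3: 6x^2 + 9x - 6
image of x^4: 12x^3 + 12x^2 - 20x + 16
image of x^5: 20x^4 + 10x^3 - 40x^2 + 75x - 30
image of x^6: 30x^5 - 60x^3 + 210x^2 - 174x + 64
the matrix is upper triangular; its diagonal is (0, 0, 0, 0, 0, 0, 0)
for a triangular matrix the eigenvalues are the diagonal entries, with algebraic multiplicity their repetition count


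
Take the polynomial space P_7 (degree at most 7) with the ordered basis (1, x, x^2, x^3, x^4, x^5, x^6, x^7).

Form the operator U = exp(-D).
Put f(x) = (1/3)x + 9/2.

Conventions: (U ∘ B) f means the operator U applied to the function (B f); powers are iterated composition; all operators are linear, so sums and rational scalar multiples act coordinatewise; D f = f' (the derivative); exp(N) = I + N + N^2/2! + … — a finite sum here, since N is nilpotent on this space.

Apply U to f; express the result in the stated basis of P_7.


the image equals g(x) = (1/3)x + 25/6

order-1 term: -1/3
the series for exp(-D) f terminates at order 1
exp(-D) f = (1/3)x + 25/6


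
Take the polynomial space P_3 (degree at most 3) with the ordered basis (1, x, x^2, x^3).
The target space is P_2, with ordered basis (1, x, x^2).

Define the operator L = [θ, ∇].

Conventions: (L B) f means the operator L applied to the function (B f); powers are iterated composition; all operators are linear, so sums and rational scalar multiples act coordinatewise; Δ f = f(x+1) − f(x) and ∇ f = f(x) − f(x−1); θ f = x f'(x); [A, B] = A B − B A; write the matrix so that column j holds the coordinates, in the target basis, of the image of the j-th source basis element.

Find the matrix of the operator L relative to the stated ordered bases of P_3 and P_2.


the matrix is [[0, -1, 2, -3]; [0, 0, -2, 6]; [0, 0, 0, -3]] (rows listed top to bottom)

image of 1: 0
image of x: -1
image of x^2: -2x + 2
image of x^3: -3x^2 + 6x - 3
each image's coordinates form column j of the matrix


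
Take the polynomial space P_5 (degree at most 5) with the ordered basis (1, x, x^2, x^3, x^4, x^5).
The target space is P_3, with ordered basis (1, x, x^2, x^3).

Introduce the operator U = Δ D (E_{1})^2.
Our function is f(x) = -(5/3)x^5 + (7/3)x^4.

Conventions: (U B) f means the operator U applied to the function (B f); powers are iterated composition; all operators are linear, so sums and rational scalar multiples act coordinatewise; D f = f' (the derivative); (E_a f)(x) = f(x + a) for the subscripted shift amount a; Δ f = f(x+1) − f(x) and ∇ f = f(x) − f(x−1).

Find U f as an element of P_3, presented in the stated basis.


E_{1} f = -(5/3)x^5 - 6x^4 - (22/3)x^3 - (8/3)x^2 + x + 2/3
E_{1} E_{1} f = -(5/3)x^5 - (43/3)x^4 - 48x^3 - (232/3)x^2 - (176/3)x - 16
D (E_{1})^2 f = -(25/3)x^4 - (172/3)x^3 - 144x^2 - (464/3)x - 176/3
Δ D (E_{1})^2 f = -(100/3)x^3 - 222x^2 - (1480/3)x - 1093/3

the image equals g(x) = -(100/3)x^3 - 222x^2 - (1480/3)x - 1093/3


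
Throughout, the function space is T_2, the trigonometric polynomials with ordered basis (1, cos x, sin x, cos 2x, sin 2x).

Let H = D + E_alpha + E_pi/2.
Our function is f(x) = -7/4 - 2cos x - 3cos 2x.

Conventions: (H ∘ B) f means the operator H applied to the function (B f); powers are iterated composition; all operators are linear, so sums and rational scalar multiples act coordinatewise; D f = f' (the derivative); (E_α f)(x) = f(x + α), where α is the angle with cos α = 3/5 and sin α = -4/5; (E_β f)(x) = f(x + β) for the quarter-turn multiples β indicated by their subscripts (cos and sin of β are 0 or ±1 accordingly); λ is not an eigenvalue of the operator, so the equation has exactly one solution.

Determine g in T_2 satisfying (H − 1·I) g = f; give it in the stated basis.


write g with unknown coordinates in the stated basis and equate coefficients in (H − 1·I) g = f
solving from the highest basis element down gives g = -7/4 + (1/2)cos x - (3/2)sin x + (171/157)cos 2x - (78/157)sin 2x
check: H g = -7/2 - (3/2)cos x - (3/2)sin x - (300/157)cos 2x - (78/157)sin 2x
so H g − 1·g = -7/4 - 2cos x - 3cos 2x = f ✓

the result is g(x) = -7/4 + (1/2)cos x - (3/2)sin x + (171/157)cos 2x - (78/157)sin 2x


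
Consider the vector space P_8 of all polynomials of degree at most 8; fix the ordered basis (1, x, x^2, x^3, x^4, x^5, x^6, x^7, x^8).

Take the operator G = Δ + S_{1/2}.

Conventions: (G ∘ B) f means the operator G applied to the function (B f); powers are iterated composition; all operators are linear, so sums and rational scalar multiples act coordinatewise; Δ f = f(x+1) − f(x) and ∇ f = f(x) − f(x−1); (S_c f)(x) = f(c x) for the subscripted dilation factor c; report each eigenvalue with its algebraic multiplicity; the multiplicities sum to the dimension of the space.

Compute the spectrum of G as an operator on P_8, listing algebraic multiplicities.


image of 1: 1
image of x: (1/2)x + 1
image of x^2: (1/4)x^2 + 2x + 1
image of x^3: (1/8)x^3 + 3x^2 + 3x + 1
image of x^4: (1/16)x^4 + 4x^3 + 6x^2 + 4x + 1
image of x^5: (1/32)x^5 + 5x^4 + 10x^3 + 10x^2 + 5x + 1
image of x^6: (1/64)x^6 + 6x^5 + 15x^4 + 20x^3 + 15x^2 + 6x + 1
image of x^7: (1/128)x^7 + 7x^6 + 21x^5 + 35x^4 + 35x^3 + 21x^2 + 7x + 1
image of x^8: (1/256)x^8 + 8x^7 + 28x^6 + 56x^5 + 70x^4 + 56x^3 + 28x^2 + 8x + 1
the matrix is upper triangular; its diagonal is (1, 1/2, 1/4, 1/8, 1/16, 1/32, 1/64, 1/128, 1/256)
for a triangular matrix the eigenvalues are the diagonal entries, with algebraic multiplicity their repetition count

λ = 1/256 (multiplicity 1), λ = 1/128 (multiplicity 1), λ = 1/64 (multiplicity 1), λ = 1/32 (multiplicity 1), λ = 1/16 (multiplicity 1), λ = 1/8 (multiplicity 1), λ = 1/4 (multiplicity 1), λ = 1/2 (multiplicity 1), λ = 1 (multiplicity 1)


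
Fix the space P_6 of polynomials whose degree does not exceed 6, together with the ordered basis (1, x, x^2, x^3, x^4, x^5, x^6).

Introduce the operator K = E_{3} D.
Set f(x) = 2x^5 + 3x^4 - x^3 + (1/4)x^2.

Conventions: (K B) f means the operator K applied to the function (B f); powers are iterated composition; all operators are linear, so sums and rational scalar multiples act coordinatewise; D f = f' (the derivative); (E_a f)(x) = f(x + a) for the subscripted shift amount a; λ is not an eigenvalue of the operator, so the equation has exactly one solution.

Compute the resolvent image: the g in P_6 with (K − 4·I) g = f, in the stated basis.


write g with unknown coordinates in the stated basis and equate coefficients in (K − 4·I) g = f
solving from the highest basis element down gives g = -(1/2)x^5 - (11/8)x^4 - (69/8)x^3 - (1685/32)x^2 - (10865/64)x - 68453/256
check: K g = -(5/2)x^4 - (71/2)x^3 - (1683/8)x^2 - (10865/16)x - 68453/64
so K g − 4·g = 2x^5 + 3x^4 - x^3 + (1/4)x^2 = f ✓

g(x) = -(1/2)x^5 - (11/8)x^4 - (69/8)x^3 - (1685/32)x^2 - (10865/64)x - 68453/256


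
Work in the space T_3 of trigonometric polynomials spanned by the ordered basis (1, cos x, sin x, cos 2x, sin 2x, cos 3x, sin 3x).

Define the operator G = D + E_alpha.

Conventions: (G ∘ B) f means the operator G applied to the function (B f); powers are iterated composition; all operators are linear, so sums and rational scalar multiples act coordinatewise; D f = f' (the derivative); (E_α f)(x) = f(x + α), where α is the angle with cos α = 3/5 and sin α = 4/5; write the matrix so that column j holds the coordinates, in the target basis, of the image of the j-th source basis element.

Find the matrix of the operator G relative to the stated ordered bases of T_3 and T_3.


the matrix is [[1, 0, 0, 0, 0, 0, 0]; [0, 3/5, 9/5, 0, 0, 0, 0]; [0, -9/5, 3/5, 0, 0, 0, 0]; [0, 0, 0, -7/25, 74/25, 0, 0]; [0, 0, 0, -74/25, -7/25, 0, 0]; [0, 0, 0, 0, 0, -117/125, 419/125]; [0, 0, 0, 0, 0, -419/125, -117/125]] (rows listed top to bottom)

image of 1: 1
image of cos x: (3/5)cos x - (9/5)sin x
image of sin x: (9/5)cos x + (3/5)sin x
image of cos 2x: -(7/25)cos 2x - (74/25)sin 2x
image of sin 2x: (74/25)cos 2x - (7/25)sin 2x
image of cos 3x: -(117/125)cos 3x - (419/125)sin 3x
image of sin 3x: (419/125)cos 3x - (117/125)sin 3x
each image's coordinates form column j of the matrix


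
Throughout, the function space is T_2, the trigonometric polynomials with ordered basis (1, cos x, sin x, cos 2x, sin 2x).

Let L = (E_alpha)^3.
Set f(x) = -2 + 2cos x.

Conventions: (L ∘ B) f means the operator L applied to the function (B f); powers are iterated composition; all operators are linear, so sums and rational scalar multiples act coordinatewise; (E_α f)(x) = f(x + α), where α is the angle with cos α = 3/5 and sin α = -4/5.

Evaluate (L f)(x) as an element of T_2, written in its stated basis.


E_alpha f = -2 + (6/5)cos x + (8/5)sin x
E_alpha E_alpha f = -2 - (14/25)cos x + (48/25)sin x
E_alpha E_alpha E_alpha f = -2 - (234/125)cos x + (88/125)sin x

the result is g(x) = -2 - (234/125)cos x + (88/125)sin x


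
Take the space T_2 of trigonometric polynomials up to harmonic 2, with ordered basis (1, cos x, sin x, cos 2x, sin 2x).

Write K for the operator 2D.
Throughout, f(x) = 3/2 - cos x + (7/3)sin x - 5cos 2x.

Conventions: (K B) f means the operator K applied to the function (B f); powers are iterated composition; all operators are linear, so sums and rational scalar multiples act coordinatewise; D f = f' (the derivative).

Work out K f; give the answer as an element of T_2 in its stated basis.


D f = (7/3)cos x + sin x + 10sin 2x
(2D) f = (14/3)cos x + 2sin x + 20sin 2x

the result is g(x) = (14/3)cos x + 2sin x + 20sin 2x


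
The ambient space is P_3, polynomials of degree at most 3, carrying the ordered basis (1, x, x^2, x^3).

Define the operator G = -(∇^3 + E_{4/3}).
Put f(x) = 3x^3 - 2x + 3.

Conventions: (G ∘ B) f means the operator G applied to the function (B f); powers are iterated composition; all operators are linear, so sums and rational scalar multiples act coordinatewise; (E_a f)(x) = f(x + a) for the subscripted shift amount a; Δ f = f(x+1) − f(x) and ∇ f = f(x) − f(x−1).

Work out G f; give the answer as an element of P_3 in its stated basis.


g(x) = -3x^3 - 12x^2 - 14x - 229/9

∇ f = 9x^2 - 9x + 1
∇ ∇ f = 18x - 18
∇ ∇ ∇ f = 18
E_{4/3} f = 3x^3 + 12x^2 + 14x + 67/9
(∇^3 + E_{4/3}) f = 3x^3 + 12x^2 + 14x + 229/9
(-(∇^3 + E_{4/3})) f = -3x^3 - 12x^2 - 14x - 229/9


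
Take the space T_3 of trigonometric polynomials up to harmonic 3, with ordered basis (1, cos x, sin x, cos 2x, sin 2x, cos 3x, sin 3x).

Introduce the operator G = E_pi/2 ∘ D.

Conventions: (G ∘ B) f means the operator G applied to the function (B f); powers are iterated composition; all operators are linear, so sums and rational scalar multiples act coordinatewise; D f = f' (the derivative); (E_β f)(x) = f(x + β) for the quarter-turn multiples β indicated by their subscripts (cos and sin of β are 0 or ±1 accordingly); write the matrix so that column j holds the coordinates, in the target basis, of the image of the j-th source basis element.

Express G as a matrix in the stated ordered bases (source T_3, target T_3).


the matrix is [[0, 0, 0, 0, 0, 0, 0]; [0, -1, 0, 0, 0, 0, 0]; [0, 0, -1, 0, 0, 0, 0]; [0, 0, 0, 0, -2, 0, 0]; [0, 0, 0, 2, 0, 0, 0]; [0, 0, 0, 0, 0, 3, 0]; [0, 0, 0, 0, 0, 0, 3]] (rows listed top to bottom)

image of 1: 0
image of cos x: -cos x
image of sin x: -sin x
image of cos 2x: 2sin 2x
image of sin 2x: -2cos 2x
image of cos 3x: 3cos 3x
image of sin 3x: 3sin 3x
each image's coordinates form column j of the matrix


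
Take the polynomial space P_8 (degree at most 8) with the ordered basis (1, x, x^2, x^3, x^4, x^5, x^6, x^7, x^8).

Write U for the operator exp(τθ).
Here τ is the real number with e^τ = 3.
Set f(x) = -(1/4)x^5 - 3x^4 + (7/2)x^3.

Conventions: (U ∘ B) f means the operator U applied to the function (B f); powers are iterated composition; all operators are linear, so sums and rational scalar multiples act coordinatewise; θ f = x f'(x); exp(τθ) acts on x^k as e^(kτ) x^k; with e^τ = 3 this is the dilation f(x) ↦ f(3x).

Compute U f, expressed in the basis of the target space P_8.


the result is g(x) = -(243/4)x^5 - 243x^4 + (189/2)x^3

exp(τθ) x^k = e^(kτ) x^k; with e^τ = 3 this sends x^k to 3^k x^k
x^3 ↦ 27 x^3
x^4 ↦ 81 x^4
x^5 ↦ 243 x^5
applying this coordinatewise to f: exp(τθ) f = -(243/4)x^5 - 243x^4 + (189/2)x^3


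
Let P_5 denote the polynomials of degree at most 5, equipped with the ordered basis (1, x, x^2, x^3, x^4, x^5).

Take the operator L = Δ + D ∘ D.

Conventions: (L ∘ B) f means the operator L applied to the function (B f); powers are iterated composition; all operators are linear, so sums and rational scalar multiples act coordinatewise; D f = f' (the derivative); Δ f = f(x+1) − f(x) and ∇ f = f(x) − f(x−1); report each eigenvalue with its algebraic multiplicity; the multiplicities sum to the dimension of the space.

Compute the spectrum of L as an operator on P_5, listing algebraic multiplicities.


image of 1: 0
image of x: 1
image of x^2: 2x + 3
image of x^3: 3x^2 + 9x + 1
image of x^4: 4x^3 + 18x^2 + 4x + 1
image of x^5: 5x^4 + 30x^3 + 10x^2 + 5x + 1
the matrix is upper triangular; its diagonal is (0, 0, 0, 0, 0, 0)
for a triangular matrix the eigenvalues are the diagonal entries, with algebraic multiplicity their repetition count

λ = 0 (multiplicity 6)


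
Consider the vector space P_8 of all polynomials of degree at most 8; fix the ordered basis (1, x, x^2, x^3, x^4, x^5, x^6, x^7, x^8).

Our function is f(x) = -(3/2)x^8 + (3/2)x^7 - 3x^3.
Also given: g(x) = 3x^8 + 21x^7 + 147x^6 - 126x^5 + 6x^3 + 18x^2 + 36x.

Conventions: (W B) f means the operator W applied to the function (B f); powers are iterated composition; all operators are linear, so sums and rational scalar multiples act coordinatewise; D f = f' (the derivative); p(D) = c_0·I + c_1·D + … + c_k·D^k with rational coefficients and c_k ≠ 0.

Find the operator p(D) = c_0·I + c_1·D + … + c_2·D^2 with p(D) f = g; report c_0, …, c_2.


D^0 f = -(3/2)x^8 + (3/2)x^7 - 3x^3
D^1 f = -12x^7 + (21/2)x^6 - 9x^2
D^2 f = -84x^6 + 63x^5 - 18x
matching coefficients of g against c_0 f + c_1 Df + … from the top degree down determines the c_i
solution: c_0 = -2, c_1 = -2, c_2 = -2

p(D) = -2·I − 2·D − 2·D^2, i.e. c_0 = -2, c_1 = -2, c_2 = -2


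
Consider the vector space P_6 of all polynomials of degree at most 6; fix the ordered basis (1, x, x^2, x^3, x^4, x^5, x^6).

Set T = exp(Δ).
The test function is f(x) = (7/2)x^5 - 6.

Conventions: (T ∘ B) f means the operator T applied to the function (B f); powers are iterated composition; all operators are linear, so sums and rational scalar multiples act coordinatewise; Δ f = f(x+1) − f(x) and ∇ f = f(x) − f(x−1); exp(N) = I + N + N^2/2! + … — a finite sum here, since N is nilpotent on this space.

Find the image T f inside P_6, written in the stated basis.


the result is g(x) = (7/2)x^5 + (35/2)x^4 + 70x^3 + 175x^2 + (525/2)x + 176

order-1 term: (35/2)x^4 + 35x^3 + 35x^2 + (35/2)x + 7/2
order-2 term: 35x^3 + 105x^2 + (245/2)x + 105/2
order-3 term: 35x^2 + 105x + 175/2
order-4 term: (35/2)x + 35
order-5 term: 7/2
the series for exp(Δ) f terminates at order 5
exp(Δ) f = (7/2)x^5 + (35/2)x^4 + 70x^3 + 175x^2 + (525/2)x + 176


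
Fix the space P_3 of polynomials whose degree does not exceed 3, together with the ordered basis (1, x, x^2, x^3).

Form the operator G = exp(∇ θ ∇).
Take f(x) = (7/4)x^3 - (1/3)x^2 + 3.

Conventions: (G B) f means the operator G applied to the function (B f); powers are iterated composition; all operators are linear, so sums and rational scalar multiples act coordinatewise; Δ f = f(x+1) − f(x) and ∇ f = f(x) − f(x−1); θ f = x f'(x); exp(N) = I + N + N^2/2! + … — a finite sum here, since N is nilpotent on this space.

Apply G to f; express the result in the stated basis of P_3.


order-1 term: 21x - 197/12
the series for exp(∇ θ ∇) f terminates at order 1
exp(∇ θ ∇) f = (7/4)x^3 - (1/3)x^2 + 21x - 161/12

the image equals g(x) = (7/4)x^3 - (1/3)x^2 + 21x - 161/12


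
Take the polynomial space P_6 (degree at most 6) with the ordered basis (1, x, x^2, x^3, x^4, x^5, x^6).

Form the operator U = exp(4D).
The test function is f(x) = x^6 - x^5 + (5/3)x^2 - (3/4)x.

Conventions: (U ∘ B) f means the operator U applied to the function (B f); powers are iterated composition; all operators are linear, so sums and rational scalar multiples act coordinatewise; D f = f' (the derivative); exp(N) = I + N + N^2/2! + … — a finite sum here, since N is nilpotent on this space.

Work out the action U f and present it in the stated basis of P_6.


the image equals g(x) = x^6 + 23x^5 + 220x^4 + 1120x^3 + (9605/3)x^2 + (58519/12)x + 9287/3

order-1 term: 24x^5 - 20x^4 + (40/3)x - 3
order-2 term: 240x^4 - 160x^3 + 80/3
order-3 term: 1280x^3 - 640x^2
order-4 term: 3840x^2 - 1280x
order-5 term: 6144x - 1024
order-6 term: 4096
the series for exp(4D) f terminates at order 6
exp(4D) f = x^6 + 23x^5 + 220x^4 + 1120x^3 + (9605/3)x^2 + (58519/12)x + 9287/3


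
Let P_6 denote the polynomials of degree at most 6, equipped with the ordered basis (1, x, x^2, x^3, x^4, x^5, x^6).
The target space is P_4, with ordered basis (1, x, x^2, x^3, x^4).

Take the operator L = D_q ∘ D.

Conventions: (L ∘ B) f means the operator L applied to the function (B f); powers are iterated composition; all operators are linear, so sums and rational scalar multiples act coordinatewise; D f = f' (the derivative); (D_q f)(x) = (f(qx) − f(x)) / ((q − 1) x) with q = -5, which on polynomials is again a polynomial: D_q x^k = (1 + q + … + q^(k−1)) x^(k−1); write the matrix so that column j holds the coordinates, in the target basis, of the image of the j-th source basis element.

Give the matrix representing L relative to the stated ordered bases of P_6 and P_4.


image of 1: 0
image of x: 0
image of x^2: 2
image of x^3: -12x
image of x^4: 84x^2
image of x^5: -520x^3
image of x^6: 3126x^4
each image's coordinates form column j of the matrix

the matrix is [[0, 0, 2, 0, 0, 0, 0]; [0, 0, 0, -12, 0, 0, 0]; [0, 0, 0, 0, 84, 0, 0]; [0, 0, 0, 0, 0, -520, 0]; [0, 0, 0, 0, 0, 0, 3126]] (rows listed top to bottom)


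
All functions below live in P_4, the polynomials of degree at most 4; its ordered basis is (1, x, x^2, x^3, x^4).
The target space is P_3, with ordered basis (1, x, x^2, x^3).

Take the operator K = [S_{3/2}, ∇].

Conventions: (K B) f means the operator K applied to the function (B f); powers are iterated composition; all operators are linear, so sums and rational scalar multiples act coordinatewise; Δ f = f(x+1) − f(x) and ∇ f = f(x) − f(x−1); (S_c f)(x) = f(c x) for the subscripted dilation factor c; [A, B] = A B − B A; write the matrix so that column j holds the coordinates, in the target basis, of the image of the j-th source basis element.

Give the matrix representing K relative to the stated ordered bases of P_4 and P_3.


the matrix is [[0, -1/2, 5/4, -19/8, 65/16]; [0, 0, -3/2, 45/8, -57/4]; [0, 0, 0, -27/8, 135/8]; [0, 0, 0, 0, -27/4]] (rows listed top to bottom)

image of 1: 0
image of x: -1/2
image of x^2: -(3/2)x + 5/4
image of x^3: -(27/8)x^2 + (45/8)x - 19/8
image of x^4: -(27/4)x^3 + (135/8)x^2 - (57/4)x + 65/16
each image's coordinates form column j of the matrix


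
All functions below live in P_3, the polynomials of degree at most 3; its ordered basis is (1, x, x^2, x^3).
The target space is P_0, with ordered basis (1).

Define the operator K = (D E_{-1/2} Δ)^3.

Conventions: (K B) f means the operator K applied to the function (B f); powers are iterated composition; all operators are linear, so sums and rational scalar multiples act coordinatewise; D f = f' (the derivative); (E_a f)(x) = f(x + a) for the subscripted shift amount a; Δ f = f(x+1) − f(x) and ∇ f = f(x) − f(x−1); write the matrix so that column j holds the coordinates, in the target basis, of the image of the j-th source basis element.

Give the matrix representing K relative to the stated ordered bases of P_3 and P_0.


image of 1: 0
image of x: 0
image of x^2: 0
image of x^3: 0
each image's coordinates form column j of the matrix

the matrix is [[0, 0, 0, 0]] (rows listed top to bottom)


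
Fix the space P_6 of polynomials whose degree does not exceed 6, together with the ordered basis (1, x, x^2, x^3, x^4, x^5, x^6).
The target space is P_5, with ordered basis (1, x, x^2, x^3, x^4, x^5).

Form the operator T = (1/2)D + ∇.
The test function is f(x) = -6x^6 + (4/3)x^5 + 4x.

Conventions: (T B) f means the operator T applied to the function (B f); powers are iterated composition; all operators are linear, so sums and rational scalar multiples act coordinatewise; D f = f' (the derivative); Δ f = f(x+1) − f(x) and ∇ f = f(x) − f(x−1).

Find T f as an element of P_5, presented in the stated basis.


the result is g(x) = -54x^5 + 100x^4 - (400/3)x^3 + (310/3)x^2 - (128/3)x + 40/3

D f = -36x^5 + (20/3)x^4 + 4
((1/2)D) f = -18x^5 + (10/3)x^4 + 2
∇ f = -36x^5 + (290/3)x^4 - (400/3)x^3 + (310/3)x^2 - (128/3)x + 34/3
((1/2)D + ∇) f = -54x^5 + 100x^4 - (400/3)x^3 + (310/3)x^2 - (128/3)x + 40/3


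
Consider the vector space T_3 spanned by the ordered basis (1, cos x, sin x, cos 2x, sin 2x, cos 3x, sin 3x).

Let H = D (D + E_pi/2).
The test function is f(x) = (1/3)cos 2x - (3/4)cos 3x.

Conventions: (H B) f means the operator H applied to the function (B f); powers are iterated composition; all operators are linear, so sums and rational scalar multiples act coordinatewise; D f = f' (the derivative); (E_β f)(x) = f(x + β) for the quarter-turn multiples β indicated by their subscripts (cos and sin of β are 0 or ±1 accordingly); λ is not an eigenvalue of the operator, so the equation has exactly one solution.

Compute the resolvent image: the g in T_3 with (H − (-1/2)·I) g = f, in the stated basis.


write g with unknown coordinates in the stated basis and equate coefficients in (H − (-1/2)·I) g = f
solving from the highest basis element down gives g = -(14/195)cos 2x - (8/195)sin 2x + (3/22)cos 3x
check: H g = (24/65)cos 2x + (4/195)sin 2x - (9/11)cos 3x
so H g − (-1/2)·g = (1/3)cos 2x - (3/4)cos 3x = f ✓

g(x) = -(14/195)cos 2x - (8/195)sin 2x + (3/22)cos 3x


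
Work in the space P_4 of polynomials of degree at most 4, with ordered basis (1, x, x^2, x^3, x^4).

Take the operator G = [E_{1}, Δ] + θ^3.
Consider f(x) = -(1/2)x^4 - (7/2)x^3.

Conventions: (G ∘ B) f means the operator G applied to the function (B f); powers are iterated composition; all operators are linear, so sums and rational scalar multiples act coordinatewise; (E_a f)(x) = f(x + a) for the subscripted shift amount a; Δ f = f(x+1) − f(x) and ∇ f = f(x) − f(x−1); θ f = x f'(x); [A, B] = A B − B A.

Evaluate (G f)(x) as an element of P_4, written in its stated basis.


g(x) = -32x^4 - (189/2)x^3

Δ f = -2x^3 - (27/2)x^2 - (25/2)x - 4
E_{1} Δ f = -2x^3 - (39/2)x^2 - (91/2)x - 32
E_{1} f = -(1/2)x^4 - (11/2)x^3 - (27/2)x^2 - (25/2)x - 4
Δ E_{1} f = -2x^3 - (39/2)x^2 - (91/2)x - 32
[E_{1}, Δ] f = 0
θ f = -2x^4 - (21/2)x^3
θ θ f = -8x^4 - (63/2)x^3
θ θ θ f = -32x^4 - (189/2)x^3
([E_{1}, Δ] + θ^3) f = -32x^4 - (189/2)x^3


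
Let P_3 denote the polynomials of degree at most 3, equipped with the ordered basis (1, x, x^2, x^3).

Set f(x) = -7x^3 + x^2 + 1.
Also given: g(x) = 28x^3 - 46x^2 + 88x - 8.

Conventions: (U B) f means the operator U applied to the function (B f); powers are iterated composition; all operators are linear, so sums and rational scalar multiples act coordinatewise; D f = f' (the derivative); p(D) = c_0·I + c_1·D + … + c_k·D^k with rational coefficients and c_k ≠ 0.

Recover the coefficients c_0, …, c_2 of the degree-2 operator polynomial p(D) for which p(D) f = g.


D^0 f = -7x^3 + x^2 + 1
D^1 f = -21x^2 + 2x
D^2 f = -42x + 2
matching coefficients of g against c_0 f + c_1 Df + … from the top degree down determines the c_i
solution: c_0 = -4, c_1 = 2, c_2 = -2

p(D) = -4·I + 2·D − 2·D^2, i.e. c_0 = -4, c_1 = 2, c_2 = -2


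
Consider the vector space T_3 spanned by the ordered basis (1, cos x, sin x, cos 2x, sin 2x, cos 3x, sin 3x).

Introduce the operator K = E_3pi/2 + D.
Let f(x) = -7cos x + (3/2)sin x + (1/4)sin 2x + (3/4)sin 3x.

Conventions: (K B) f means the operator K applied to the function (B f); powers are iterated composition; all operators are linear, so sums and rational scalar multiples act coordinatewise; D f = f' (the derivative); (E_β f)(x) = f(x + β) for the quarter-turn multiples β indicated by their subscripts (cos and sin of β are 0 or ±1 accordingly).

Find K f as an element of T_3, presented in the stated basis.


E_3pi/2 f = -(3/2)cos x - 7sin x - (1/4)sin 2x + (3/4)cos 3x
D f = (3/2)cos x + 7sin x + (1/2)cos 2x + (9/4)cos 3x
(E_3pi/2 + D) f = (1/2)cos 2x - (1/4)sin 2x + 3cos 3x

g(x) = (1/2)cos 2x - (1/4)sin 2x + 3cos 3x


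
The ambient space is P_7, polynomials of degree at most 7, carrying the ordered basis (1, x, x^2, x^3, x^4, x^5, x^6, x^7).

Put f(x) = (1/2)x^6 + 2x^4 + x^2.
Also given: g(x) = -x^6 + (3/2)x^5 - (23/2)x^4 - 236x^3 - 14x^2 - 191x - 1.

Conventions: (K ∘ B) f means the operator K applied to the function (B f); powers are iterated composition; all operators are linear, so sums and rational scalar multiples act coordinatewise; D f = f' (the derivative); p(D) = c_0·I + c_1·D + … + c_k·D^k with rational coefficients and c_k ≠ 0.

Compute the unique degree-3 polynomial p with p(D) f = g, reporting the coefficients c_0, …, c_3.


D^0 f = (1/2)x^6 + 2x^4 + x^2
D^1 f = 3x^5 + 8x^3 + 2x
D^2 f = 15x^4 + 24x^2 + 2
D^3 f = 60x^3 + 48x
matching coefficients of g against c_0 f + c_1 Df + … from the top degree down determines the c_i
solution: c_0 = -2, c_1 = 1/2, c_2 = -1/2, c_3 = -4

c_0 = -2, c_1 = 1/2, c_2 = -1/2, c_3 = -4


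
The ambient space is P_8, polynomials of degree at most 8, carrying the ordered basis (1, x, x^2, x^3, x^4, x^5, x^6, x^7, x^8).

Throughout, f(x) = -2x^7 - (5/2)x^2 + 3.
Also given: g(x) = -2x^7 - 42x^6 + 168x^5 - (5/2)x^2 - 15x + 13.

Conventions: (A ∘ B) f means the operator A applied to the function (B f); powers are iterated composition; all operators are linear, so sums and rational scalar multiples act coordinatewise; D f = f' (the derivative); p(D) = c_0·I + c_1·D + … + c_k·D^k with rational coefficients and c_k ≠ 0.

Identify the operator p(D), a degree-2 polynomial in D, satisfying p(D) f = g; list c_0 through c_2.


p(D) = I + 3·D − 2·D^2, i.e. c_0 = 1, c_1 = 3, c_2 = -2

D^0 f = -2x^7 - (5/2)x^2 + 3
D^1 f = -14x^6 - 5x
D^2 f = -84x^5 - 5
matching coefficients of g against c_0 f + c_1 Df + … from the top degree down determines the c_i
solution: c_0 = 1, c_1 = 3, c_2 = -2


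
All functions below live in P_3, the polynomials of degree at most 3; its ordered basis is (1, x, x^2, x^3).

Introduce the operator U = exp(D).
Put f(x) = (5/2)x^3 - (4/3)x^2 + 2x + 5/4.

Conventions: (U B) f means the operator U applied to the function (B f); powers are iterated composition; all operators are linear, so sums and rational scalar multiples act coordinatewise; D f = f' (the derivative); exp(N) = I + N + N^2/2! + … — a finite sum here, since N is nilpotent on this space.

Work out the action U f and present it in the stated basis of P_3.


g(x) = (5/2)x^3 + (37/6)x^2 + (41/6)x + 53/12

order-1 term: (15/2)x^2 - (8/3)x + 2
order-2 term: (15/2)x - 4/3
order-3 term: 5/2
the series for exp(D) f terminates at order 3
exp(D) f = (5/2)x^3 + (37/6)x^2 + (41/6)x + 53/12


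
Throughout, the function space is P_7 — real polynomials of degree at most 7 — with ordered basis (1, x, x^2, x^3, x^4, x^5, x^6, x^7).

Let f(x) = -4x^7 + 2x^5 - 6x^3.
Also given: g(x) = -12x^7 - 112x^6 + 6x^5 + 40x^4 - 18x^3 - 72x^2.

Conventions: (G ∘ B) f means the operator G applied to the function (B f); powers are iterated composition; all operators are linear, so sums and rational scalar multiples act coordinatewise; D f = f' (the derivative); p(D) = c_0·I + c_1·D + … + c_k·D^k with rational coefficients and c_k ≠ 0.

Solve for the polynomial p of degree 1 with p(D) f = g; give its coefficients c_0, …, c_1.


D^0 f = -4x^7 + 2x^5 - 6x^3
D^1 f = -28x^6 + 10x^4 - 18x^2
matching coefficients of g against c_0 f + c_1 Df + … from the top degree down determines the c_i
solution: c_0 = 3, c_1 = 4

c_0 = 3, c_1 = 4


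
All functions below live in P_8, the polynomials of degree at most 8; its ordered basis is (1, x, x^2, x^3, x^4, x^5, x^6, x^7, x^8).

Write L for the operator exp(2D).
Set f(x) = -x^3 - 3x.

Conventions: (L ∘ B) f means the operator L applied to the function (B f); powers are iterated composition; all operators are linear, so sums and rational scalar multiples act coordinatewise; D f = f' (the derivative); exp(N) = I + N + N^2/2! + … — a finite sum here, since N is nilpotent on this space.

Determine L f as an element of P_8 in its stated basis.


g(x) = -x^3 - 6x^2 - 15x - 14

order-1 term: -6x^2 - 6
order-2 term: -12x
order-3 term: -8
the series for exp(2D) f terminates at order 3
exp(2D) f = -x^3 - 6x^2 - 15x - 14


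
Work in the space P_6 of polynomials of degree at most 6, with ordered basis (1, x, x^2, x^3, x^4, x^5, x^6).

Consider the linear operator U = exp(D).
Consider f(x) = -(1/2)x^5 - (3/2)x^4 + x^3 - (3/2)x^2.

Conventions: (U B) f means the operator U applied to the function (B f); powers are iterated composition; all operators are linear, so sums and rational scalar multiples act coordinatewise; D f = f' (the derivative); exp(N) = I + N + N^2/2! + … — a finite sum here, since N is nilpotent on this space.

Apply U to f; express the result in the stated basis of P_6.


g(x) = -(1/2)x^5 - 4x^4 - 10x^3 - (25/2)x^2 - (17/2)x - 5/2

order-1 term: -(5/2)x^4 - 6x^3 + 3x^2 - 3x
order-2 term: -5x^3 - 9x^2 + 3x - 3/2
order-3 term: -5x^2 - 6x + 1
order-4 term: -(5/2)x - 3/2
order-5 term: -1/2
the series for exp(D) f terminates at order 5
exp(D) f = -(1/2)x^5 - 4x^4 - 10x^3 - (25/2)x^2 - (17/2)x - 5/2


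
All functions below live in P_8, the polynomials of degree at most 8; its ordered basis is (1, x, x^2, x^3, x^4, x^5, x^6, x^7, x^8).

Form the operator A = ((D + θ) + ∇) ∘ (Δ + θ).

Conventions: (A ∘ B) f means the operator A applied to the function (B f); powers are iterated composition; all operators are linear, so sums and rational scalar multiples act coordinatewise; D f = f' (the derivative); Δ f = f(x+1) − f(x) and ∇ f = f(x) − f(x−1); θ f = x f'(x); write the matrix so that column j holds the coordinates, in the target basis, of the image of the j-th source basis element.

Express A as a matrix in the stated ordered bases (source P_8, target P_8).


the matrix is [[0, 2, 2, 6, 2, 10, 2, 14, 2]; [0, 1, 10, 6, 32, 10, 72, 14, 128]; [0, 0, 4, 24, 12, 100, 30, 294, 56]; [0, 0, 0, 9, 44, 20, 240, 70, 896]; [0, 0, 0, 0, 16, 70, 30, 490, 140]; [0, 0, 0, 0, 0, 25, 102, 42, 896]; [0, 0, 0, 0, 0, 0, 36, 140, 56]; [0, 0, 0, 0, 0, 0, 0, 49, 184]; [0, 0, 0, 0, 0, 0, 0, 0, 64]] (rows listed top to bottom)

image of 1: 0
image of x: x + 2
image of x^2: 4x^2 + 10x + 2
image of x^3: 9x^3 + 24x^2 + 6x + 6
image of x^4: 16x^4 + 44x^3 + 12x^2 + 32x + 2
image of x^5: 25x^5 + 70x^4 + 20x^3 + 100x^2 + 10x + 10
image of x^6: 36x^6 + 102x^5 + 30x^4 + 240x^3 + 30x^2 + 72x + 2
image of x^7: 49x^7 + 140x^6 + 42x^5 + 490x^4 + 70x^3 + 294x^2 + 14x + 14
image of x^8: 64x^8 + 184x^7 + 56x^6 + 896x^5 + 140x^4 + 896x^3 + 56x^2 + 128x + 2
each image's coordinates form column j of the matrix


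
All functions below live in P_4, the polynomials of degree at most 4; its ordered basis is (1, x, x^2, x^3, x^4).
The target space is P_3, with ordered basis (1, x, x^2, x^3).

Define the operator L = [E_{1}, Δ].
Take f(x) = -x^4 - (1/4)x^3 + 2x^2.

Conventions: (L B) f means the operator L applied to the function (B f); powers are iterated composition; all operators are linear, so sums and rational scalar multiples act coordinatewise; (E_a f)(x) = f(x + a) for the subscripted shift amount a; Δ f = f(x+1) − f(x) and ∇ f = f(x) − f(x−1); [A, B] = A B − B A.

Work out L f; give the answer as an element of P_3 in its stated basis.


Δ f = -4x^3 - (27/4)x^2 - (3/4)x + 3/4
E_{1} Δ f = -4x^3 - (75/4)x^2 - (105/4)x - 43/4
E_{1} f = -x^4 - (17/4)x^3 - (19/4)x^2 - (3/4)x + 3/4
Δ E_{1} f = -4x^3 - (75/4)x^2 - (105/4)x - 43/4
[E_{1}, Δ] f = 0

the result is g(x) = 0


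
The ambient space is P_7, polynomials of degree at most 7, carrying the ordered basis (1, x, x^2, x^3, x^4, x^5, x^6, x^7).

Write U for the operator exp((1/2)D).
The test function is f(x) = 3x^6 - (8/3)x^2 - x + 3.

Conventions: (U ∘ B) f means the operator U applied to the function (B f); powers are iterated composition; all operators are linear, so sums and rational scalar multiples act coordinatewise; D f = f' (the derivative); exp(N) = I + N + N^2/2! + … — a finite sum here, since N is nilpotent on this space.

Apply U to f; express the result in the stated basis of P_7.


g(x) = 3x^6 + 9x^5 + (45/4)x^4 + (15/2)x^3 + (7/48)x^2 - (149/48)x + 361/192

order-1 term: 9x^5 - (8/3)x - 1/2
order-2 term: (45/4)x^4 - 2/3
order-3 term: (15/2)x^3
order-4 term: (45/16)x^2
order-5 term: (9/16)x
order-6 term: 3/64
the series for exp((1/2)D) f terminates at order 6
exp((1/2)D) f = 3x^6 + 9x^5 + (45/4)x^4 + (15/2)x^3 + (7/48)x^2 - (149/48)x + 361/192


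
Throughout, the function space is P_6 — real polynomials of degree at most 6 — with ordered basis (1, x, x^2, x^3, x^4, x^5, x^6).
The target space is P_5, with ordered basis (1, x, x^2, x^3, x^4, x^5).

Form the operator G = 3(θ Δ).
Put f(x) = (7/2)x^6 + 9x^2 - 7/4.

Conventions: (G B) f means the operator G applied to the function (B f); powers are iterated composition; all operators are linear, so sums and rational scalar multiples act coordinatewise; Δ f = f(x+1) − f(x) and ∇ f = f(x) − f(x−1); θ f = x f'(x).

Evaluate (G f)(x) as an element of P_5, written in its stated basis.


Δ f = 21x^5 + (105/2)x^4 + 70x^3 + (105/2)x^2 + 39x + 25/2
θ Δ f = 105x^5 + 210x^4 + 210x^3 + 105x^2 + 39x
(3(θ Δ)) f = 315x^5 + 630x^4 + 630x^3 + 315x^2 + 117x

g(x) = 315x^5 + 630x^4 + 630x^3 + 315x^2 + 117x


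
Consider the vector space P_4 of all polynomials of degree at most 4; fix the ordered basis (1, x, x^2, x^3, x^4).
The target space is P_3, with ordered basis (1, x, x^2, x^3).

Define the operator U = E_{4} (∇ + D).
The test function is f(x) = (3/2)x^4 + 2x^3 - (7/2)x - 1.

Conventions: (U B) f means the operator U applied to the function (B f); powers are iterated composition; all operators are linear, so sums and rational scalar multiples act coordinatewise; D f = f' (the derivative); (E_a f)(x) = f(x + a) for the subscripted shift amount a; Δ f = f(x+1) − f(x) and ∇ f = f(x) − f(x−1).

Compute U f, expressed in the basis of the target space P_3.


∇ f = 6x^3 - 3x^2 - 3
D f = 6x^3 + 6x^2 - 7/2
(∇ + D) f = 12x^3 + 3x^2 - 13/2
E_{4} (∇ + D) f = 12x^3 + 147x^2 + 600x + 1619/2

the image equals g(x) = 12x^3 + 147x^2 + 600x + 1619/2


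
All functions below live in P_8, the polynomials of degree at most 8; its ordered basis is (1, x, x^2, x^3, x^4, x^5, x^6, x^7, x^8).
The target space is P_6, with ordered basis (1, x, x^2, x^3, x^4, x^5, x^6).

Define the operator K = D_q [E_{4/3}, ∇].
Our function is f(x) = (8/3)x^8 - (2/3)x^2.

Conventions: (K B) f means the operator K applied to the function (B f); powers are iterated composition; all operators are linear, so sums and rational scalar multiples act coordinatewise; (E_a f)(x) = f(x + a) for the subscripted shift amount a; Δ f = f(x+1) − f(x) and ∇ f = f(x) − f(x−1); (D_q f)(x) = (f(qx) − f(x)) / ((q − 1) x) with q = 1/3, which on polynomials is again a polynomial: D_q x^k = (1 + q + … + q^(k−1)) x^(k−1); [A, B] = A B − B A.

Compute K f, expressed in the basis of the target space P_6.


∇ f = (64/3)x^7 - (224/3)x^6 + (448/3)x^5 - (560/3)x^4 + (448/3)x^3 - (224/3)x^2 + 20x - 2
E_{4/3} ∇ f = (64/3)x^7 + (1120/9)x^6 + (3136/9)x^5 + (47600/81)x^4 + (152768/243)x^3 + (101920/243)x^2 + (346588/2187)x + 167470/6561
E_{4/3} f = (8/3)x^8 + (256/9)x^7 + (3584/27)x^6 + (28672/81)x^5 + (143360/243)x^4 + (458752/729)x^3 + (916046/2187)x^2 + (1036912/6561)x + 500960/19683
∇ E_{4/3} f = (64/3)x^7 + (1120/9)x^6 + (3136/9)x^5 + (47600/81)x^4 + (152768/243)x^3 + (101920/243)x^2 + (346588/2187)x + 167470/6561
[E_{4/3}, ∇] f = 0
D_q [E_{4/3}, ∇] f = 0

the image equals g(x) = 0
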